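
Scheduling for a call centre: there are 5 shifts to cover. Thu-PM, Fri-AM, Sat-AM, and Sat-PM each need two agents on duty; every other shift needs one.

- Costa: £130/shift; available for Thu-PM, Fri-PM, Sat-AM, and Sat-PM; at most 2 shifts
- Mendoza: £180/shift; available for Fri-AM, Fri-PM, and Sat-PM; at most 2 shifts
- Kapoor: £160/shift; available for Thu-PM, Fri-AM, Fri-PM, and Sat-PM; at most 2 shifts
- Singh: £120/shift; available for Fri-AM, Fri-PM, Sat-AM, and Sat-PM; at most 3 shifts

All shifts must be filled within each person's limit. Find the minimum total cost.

£1300

Thu-PM can only be covered by Costa and Kapoor, so that assignment is forced.
Sat-AM can only be covered by Costa and Singh, so that assignment is forced.
Picking the cheapest available agent for each shift independently would cost £1190, but that ignores the shift limits.
An optimal schedule: Thu-PM→Costa+Kapoor, Fri-AM→Mendoza+Kapoor, Fri-PM→Singh, Sat-AM→Costa+Singh, Sat-PM→Mendoza+Singh.
Total: 130 + 160 + 180 + 160 + 120 + 130 + 120 + 180 + 120 = £1300.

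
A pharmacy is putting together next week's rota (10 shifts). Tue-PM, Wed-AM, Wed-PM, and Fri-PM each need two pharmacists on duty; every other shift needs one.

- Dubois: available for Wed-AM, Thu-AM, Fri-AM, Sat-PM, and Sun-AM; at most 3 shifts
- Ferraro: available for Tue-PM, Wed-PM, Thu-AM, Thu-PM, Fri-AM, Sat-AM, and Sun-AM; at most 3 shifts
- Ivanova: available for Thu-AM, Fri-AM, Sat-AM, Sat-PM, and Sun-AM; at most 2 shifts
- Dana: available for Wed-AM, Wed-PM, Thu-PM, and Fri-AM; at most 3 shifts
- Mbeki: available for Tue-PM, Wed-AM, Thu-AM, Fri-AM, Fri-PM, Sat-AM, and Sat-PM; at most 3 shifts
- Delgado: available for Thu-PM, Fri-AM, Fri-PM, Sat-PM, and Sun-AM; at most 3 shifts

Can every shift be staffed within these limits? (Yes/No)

Tue-PM can only be covered by Ferraro and Mbeki, so that assignment is forced.
Wed-PM can only be covered by Ferraro and Dana, so that assignment is forced.
Fri-PM can only be covered by Mbeki and Delgado, so that assignment is forced.
One valid schedule: Tue-PM→Ferraro+Mbeki, Wed-AM→Dubois+Dana, Wed-PM→Ferraro+Dana, Thu-AM→Dubois, Thu-PM→Ferraro, Fri-AM→Dana, Fri-PM→Mbeki+Delgado, Sat-AM→Ivanova, Sat-PM→Dubois, Sun-AM→Ivanova.
Loads: Dubois 3/3, Ferraro 3/3, Ivanova 2/2, Dana 3/3, Mbeki 2/3, Delgado 1/3 — all within limits.

Yes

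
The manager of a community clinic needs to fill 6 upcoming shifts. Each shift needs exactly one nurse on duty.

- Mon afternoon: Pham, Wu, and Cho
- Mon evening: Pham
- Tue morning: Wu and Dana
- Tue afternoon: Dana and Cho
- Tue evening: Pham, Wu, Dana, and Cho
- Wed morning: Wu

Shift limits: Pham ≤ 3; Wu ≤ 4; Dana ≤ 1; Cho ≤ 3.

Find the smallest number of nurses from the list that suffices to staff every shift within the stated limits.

3

6 slots to fill and no one can take more than 4, so at least ⌈6/4⌉ = 2 nurses are needed.
Shifts {Mon evening, Tue morning, Tue afternoon} need 3 slots, but among the nurses available for them (Pham, Wu, Dana, and Cho) any 2 together supply at most 2. So 2 nurses are not enough.
Pham, Wu, and Dana alone can cover everything: Mon afternoon→Pham, Mon evening→Pham, Tue morning→Wu, Tue afternoon→Dana, Tue evening→Pham, Wed morning→Wu.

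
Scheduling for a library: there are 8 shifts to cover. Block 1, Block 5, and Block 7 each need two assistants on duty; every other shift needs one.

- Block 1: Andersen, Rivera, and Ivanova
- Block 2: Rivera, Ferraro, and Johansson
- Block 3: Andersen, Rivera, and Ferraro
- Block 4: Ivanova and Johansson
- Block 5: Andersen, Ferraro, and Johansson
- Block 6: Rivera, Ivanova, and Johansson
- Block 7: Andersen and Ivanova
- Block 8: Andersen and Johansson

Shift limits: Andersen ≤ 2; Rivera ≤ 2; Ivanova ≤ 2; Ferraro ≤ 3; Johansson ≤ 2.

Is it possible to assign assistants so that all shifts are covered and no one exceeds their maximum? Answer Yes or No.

Block 7 can only be covered by Andersen and Ivanova, so that assignment is forced.
One valid schedule: Block 1→Andersen+Rivera, Block 2→Ferraro, Block 3→Ferraro, Block 4→Ivanova, Block 5→Ferraro+Johansson, Block 6→Rivera, Block 7→Andersen+Ivanova, Block 8→Johansson.
Loads: Andersen 2/2, Rivera 2/2, Ivanova 2/2, Ferraro 3/3, Johansson 2/2 — all within limits.

Yes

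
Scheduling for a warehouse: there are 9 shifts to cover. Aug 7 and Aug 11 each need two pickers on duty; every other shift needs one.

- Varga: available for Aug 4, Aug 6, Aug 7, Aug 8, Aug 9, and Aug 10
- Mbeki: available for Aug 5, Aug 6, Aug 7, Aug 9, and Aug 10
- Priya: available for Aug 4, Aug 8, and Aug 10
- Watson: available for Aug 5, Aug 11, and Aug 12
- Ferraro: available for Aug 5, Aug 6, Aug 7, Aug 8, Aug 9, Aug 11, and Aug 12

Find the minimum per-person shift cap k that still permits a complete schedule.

With 5 pickers and 11 worker-slots to fill, someone must work at least ⌈11/5⌉ = 3 shifts, so k ≥ 3.
k = 3 works: Aug 4→Varga, Aug 5→Mbeki, Aug 6→Varga, Aug 7→Varga+Mbeki, Aug 8→Priya, Aug 9→Mbeki, Aug 10→Priya, Aug 11→Watson+Ferraro, Aug 12→Watson.
Loads: Varga 3, Mbeki 3, Priya 2, Watson 2, Ferraro 1 — all ≤ 3.

3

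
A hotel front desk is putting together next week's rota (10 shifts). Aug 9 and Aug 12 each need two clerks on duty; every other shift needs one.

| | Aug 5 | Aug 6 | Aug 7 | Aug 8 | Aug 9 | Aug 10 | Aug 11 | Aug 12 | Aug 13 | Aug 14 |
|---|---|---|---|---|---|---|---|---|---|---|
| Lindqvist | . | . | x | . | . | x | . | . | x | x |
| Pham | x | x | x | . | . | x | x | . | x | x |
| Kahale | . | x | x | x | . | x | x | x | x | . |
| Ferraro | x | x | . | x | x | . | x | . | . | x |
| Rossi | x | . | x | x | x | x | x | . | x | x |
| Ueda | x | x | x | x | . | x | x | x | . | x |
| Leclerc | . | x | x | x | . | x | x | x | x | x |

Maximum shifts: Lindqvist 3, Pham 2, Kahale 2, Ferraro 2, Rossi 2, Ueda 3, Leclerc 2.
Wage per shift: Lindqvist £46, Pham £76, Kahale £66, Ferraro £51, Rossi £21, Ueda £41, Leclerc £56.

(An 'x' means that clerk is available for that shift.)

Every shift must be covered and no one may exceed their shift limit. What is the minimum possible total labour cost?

Aug 9 can only be covered by Ferraro and Rossi, so that assignment is forced.
Picking the cheapest available clerk for each shift independently would cost £357, but that ignores the shift limits.
An optimal schedule: Aug 5→Rossi, Aug 6→Ueda, Aug 7→Lindqvist, Aug 8→Ueda, Aug 9→Rossi+Ferraro, Aug 10→Lindqvist, Aug 11→Ferraro, Aug 12→Ueda+Leclerc, Aug 13→Lindqvist, Aug 14→Leclerc.
Total: 21 + 41 + 46 + 41 + 21 + 51 + 46 + 51 + 41 + 56 + 46 + 56 = £517.

£517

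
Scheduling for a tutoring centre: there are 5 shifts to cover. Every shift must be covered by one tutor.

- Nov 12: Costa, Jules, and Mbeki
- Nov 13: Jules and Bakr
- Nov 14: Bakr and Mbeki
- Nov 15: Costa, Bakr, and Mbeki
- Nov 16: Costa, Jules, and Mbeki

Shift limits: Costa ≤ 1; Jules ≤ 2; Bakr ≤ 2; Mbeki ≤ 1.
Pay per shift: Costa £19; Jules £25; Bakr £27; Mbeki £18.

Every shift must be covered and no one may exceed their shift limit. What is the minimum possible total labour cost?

£114

Picking the cheapest available tutor for each shift independently would cost £97, but that ignores the shift limits.
An optimal schedule: Nov 12→Costa, Nov 13→Jules, Nov 14→Mbeki, Nov 15→Bakr, Nov 16→Jules.
Total: 19 + 25 + 18 + 27 + 25 = £114.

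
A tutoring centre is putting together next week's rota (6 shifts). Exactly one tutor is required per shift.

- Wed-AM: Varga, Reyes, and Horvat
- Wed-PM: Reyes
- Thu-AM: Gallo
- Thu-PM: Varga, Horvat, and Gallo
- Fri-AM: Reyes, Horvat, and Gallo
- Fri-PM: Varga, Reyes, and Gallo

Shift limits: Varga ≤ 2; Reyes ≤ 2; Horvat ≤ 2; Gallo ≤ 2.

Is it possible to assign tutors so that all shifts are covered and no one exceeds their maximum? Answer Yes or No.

Yes

Wed-PM can only be covered by Reyes, so that assignment is forced.
Thu-AM can only be covered by Gallo, so that assignment is forced.
One valid schedule: Wed-AM→Varga, Wed-PM→Reyes, Thu-AM→Gallo, Thu-PM→Varga, Fri-AM→Reyes, Fri-PM→Gallo.
Loads: Varga 2/2, Reyes 2/2, Horvat 0/2, Gallo 2/2 — all within limits.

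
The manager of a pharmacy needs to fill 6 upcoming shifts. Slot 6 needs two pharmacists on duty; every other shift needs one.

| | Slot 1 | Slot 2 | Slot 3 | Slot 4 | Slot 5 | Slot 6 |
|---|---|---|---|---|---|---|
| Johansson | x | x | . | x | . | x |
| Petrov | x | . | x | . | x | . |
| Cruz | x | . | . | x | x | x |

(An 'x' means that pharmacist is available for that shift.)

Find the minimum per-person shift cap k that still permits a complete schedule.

3

With 3 pharmacists and 7 worker-slots to fill, someone must work at least ⌈7/3⌉ = 3 shifts, so k ≥ 3.
k = 3 works: Slot 1→Petrov, Slot 2→Johansson, Slot 3→Petrov, Slot 4→Johansson, Slot 5→Petrov, Slot 6→Johansson+Cruz.
Loads: Johansson 3, Petrov 3, Cruz 1 — all ≤ 3.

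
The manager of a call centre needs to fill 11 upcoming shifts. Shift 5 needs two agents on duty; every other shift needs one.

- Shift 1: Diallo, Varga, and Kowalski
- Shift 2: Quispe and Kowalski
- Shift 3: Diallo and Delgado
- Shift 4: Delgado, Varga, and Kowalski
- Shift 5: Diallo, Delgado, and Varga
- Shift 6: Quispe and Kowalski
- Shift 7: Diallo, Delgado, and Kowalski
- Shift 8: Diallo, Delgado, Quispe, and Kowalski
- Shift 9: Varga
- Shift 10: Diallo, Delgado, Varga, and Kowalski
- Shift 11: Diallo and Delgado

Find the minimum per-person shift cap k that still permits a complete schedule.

3

With 5 agents and 12 worker-slots to fill, someone must work at least ⌈12/5⌉ = 3 shifts, so k ≥ 3.
k = 3 works: Shift 1→Diallo, Shift 2→Quispe, Shift 3→Diallo, Shift 4→Delgado, Shift 5→Delgado+Varga, Shift 6→Quispe, Shift 7→Delgado, Shift 8→Quispe, Shift 9→Varga, Shift 10→Varga, Shift 11→Diallo.
Loads: Diallo 3, Delgado 3, Quispe 3, Varga 3, Kowalski 0 — all ≤ 3.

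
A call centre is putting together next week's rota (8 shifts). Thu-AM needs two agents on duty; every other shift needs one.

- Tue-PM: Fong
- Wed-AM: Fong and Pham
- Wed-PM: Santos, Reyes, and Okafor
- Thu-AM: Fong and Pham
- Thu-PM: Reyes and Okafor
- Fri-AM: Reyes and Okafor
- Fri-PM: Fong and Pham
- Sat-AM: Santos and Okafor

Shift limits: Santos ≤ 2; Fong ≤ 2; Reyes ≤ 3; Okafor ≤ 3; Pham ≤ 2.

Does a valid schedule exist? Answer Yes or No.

No

Total capacity is 12 and 9 slots are needed, so capacity alone doesn't rule it out.
Shifts {Tue-PM, Wed-AM, Thu-AM, Fri-PM} need 5 worker-slots in total, but the agents available for any of those shifts (Fong and Pham) can supply at most 4 among them. So no valid schedule exists.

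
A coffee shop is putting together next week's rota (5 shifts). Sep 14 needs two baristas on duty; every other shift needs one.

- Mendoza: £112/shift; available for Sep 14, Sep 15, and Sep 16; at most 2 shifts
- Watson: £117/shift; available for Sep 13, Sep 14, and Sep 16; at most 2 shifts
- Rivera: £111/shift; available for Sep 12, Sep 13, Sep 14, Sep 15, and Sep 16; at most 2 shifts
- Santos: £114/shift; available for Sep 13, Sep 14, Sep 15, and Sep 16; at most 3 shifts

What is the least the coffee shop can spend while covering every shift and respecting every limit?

Sep 12 can only be covered by Rivera, so that assignment is forced.
Picking the cheapest available barista for each shift independently would cost £667, but that ignores the shift limits.
An optimal schedule: Sep 12→Rivera, Sep 13→Rivera, Sep 14→Mendoza+Santos, Sep 15→Mendoza, Sep 16→Santos.
Total: 111 + 111 + 112 + 114 + 112 + 114 = £674.

£674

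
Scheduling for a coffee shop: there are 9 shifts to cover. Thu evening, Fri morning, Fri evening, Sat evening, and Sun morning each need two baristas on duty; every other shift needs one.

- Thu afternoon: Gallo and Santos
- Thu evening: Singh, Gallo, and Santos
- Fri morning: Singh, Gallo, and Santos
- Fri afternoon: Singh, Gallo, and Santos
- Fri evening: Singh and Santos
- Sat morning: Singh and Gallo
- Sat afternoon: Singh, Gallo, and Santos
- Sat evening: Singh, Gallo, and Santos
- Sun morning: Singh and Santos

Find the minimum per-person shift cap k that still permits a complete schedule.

5

With 3 baristas and 14 worker-slots to fill, someone must work at least ⌈14/3⌉ = 5 shifts, so k ≥ 5.
k = 5 works: Thu afternoon→Gallo, Thu evening→Singh+Gallo, Fri morning→Singh+Gallo, Fri afternoon→Gallo, Fri evening→Singh+Santos, Sat morning→Singh, Sat afternoon→Santos, Sat evening→Gallo+Santos, Sun morning→Singh+Santos.
Loads: Singh 5, Gallo 5, Santos 4 — all ≤ 5.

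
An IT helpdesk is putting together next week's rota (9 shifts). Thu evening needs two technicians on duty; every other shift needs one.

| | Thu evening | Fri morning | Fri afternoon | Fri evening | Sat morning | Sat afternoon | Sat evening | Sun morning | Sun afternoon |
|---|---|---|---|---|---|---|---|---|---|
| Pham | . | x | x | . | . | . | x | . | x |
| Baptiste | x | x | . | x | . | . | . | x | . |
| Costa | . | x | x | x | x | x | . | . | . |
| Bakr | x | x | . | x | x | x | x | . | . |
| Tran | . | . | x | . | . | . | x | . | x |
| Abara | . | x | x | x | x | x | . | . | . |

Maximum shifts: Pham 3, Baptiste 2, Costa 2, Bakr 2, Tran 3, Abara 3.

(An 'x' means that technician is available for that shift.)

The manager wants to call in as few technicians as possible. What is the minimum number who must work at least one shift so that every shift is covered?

10 slots to fill and no one can take more than 3, so at least ⌈10/3⌉ = 4 technicians are needed.
Pham, Baptiste, Bakr, and Abara alone can cover everything: Thu evening→Baptiste+Bakr, Fri morning→Abara, Fri afternoon→Pham, Fri evening→Abara, Sat morning→Bakr, Sat afternoon→Abara, Sat evening→Pham, Sun morning→Baptiste, Sun afternoon→Pham.

4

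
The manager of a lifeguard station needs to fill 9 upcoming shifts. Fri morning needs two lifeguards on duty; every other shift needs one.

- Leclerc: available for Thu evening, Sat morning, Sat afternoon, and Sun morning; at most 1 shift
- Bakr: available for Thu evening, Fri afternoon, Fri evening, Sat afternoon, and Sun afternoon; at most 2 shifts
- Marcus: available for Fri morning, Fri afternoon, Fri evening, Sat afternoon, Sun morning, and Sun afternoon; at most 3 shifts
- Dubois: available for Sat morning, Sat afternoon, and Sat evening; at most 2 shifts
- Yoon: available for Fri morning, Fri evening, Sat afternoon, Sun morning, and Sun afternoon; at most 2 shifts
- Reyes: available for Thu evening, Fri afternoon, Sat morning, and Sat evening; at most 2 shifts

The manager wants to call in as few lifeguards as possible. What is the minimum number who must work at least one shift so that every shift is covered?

10 slots to fill and no one can take more than 3, so at least ⌈10/3⌉ = 4 lifeguards are needed.
Any 4 lifeguards together have capacity at most 3+2+2+2 = 9 < 10 slots, so 4 can never suffice.
Leclerc, Bakr, Marcus, Dubois, and Yoon alone can cover everything: Thu evening→Leclerc, Fri morning→Marcus+Yoon, Fri afternoon→Bakr, Fri evening→Bakr, Sat morning→Dubois, Sat afternoon→Yoon, Sat evening→Dubois, Sun morning→Marcus, Sun afternoon→Marcus.

5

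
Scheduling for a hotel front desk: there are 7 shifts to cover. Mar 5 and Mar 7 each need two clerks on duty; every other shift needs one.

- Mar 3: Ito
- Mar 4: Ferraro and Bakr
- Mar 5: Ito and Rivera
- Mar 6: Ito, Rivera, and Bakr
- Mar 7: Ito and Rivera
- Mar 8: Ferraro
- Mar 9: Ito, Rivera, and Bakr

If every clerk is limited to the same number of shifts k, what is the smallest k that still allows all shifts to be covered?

3

With 4 clerks and 9 worker-slots to fill, someone must work at least ⌈9/4⌉ = 3 shifts, so k ≥ 3.
k = 3 works: Mar 3→Ito, Mar 4→Ferraro, Mar 5→Ito+Rivera, Mar 6→Rivera, Mar 7→Ito+Rivera, Mar 8→Ferraro, Mar 9→Bakr.
Loads: Ferraro 2, Ito 3, Rivera 3, Bakr 1 — all ≤ 3.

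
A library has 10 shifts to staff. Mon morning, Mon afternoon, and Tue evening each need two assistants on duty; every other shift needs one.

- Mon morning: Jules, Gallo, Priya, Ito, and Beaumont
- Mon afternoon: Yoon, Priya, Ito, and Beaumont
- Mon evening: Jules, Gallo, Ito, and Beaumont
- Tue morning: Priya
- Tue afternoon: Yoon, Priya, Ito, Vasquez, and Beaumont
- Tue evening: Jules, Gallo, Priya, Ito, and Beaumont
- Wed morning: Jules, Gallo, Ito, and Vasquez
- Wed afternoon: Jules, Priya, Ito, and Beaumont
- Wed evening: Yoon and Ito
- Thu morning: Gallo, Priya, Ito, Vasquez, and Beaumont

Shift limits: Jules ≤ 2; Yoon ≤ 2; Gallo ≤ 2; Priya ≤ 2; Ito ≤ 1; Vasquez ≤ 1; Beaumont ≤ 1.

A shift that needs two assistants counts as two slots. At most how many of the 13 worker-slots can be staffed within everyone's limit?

Total capacity across all assistants is 2+2+2+2+1+1+1 = 11, and 13 slots are needed, so at most 11 can be filled.
An assignment achieving 11: Mon morning→Gallo+Beaumont, Mon afternoon→Yoon+Priya, Mon evening→Jules, Tue morning→Priya, Tue afternoon→Vasquez, Tue evening→Gallo, Wed morning→Jules, Wed afternoon→Ito, Wed evening→Yoon.
Loads: Jules 2/2, Yoon 2/2, Gallo 2/2, Priya 2/2, Ito 1/1, Vasquez 1/1, Beaumont 1/1.

11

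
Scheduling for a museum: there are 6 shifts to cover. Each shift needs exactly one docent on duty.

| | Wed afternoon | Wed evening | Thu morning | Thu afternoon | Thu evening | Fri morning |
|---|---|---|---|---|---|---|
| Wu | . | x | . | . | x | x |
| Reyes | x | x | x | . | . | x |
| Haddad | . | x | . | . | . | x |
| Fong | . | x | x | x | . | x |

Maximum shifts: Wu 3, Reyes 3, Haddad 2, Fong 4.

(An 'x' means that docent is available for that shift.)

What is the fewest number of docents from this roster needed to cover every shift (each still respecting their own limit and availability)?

3

6 slots to fill and no one can take more than 4, so at least ⌈6/4⌉ = 2 docents are needed.
Shifts {Wed afternoon, Thu afternoon, Thu evening} need 3 slots, but among the docents available for them (Wu, Reyes, and Fong) any 2 together supply at most 2. So 2 docents are not enough.
Wu, Reyes, and Fong alone can cover everything: Wed afternoon→Reyes, Wed evening→Wu, Thu morning→Reyes, Thu afternoon→Fong, Thu evening→Wu, Fri morning→Wu.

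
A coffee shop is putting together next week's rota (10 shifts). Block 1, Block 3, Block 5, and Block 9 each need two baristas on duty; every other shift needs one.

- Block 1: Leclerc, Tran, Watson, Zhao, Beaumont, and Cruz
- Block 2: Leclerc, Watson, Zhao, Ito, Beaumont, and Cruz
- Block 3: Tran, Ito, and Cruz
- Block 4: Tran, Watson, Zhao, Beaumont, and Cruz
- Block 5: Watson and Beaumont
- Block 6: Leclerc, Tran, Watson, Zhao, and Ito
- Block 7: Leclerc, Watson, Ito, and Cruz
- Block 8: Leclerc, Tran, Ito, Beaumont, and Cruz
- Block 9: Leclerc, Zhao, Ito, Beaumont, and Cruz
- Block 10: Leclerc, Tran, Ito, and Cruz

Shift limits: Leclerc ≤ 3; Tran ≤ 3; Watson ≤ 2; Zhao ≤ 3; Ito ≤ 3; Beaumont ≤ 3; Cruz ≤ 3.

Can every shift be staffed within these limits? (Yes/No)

Yes

Block 5 can only be covered by Watson and Beaumont, so that assignment is forced.
One valid schedule: Block 1→Zhao+Beaumont, Block 2→Watson, Block 3→Tran+Ito, Block 4→Tran, Block 5→Watson+Beaumont, Block 6→Leclerc, Block 7→Leclerc, Block 8→Tran, Block 9→Zhao+Ito, Block 10→Leclerc.
Loads: Leclerc 3/3, Tran 3/3, Watson 2/2, Zhao 2/3, Ito 2/3, Beaumont 2/3, Cruz 0/3 — all within limits.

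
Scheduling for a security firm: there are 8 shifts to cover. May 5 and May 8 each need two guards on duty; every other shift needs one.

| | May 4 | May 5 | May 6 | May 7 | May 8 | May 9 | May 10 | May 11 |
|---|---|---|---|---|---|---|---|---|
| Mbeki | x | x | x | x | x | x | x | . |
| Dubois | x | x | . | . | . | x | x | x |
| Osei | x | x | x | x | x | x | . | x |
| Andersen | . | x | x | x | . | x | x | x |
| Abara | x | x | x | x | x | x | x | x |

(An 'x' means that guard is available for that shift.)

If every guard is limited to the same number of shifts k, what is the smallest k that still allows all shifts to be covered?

With 5 guards and 10 worker-slots to fill, someone must work at least ⌈10/5⌉ = 2 shifts, so k ≥ 2.
k = 2 works: May 4→Mbeki, May 5→Andersen+Abara, May 6→Osei, May 7→Andersen, May 8→Mbeki+Osei, May 9→Abara, May 10→Dubois, May 11→Dubois.
Loads: Mbeki 2, Dubois 2, Osei 2, Andersen 2, Abara 2 — all ≤ 2.

2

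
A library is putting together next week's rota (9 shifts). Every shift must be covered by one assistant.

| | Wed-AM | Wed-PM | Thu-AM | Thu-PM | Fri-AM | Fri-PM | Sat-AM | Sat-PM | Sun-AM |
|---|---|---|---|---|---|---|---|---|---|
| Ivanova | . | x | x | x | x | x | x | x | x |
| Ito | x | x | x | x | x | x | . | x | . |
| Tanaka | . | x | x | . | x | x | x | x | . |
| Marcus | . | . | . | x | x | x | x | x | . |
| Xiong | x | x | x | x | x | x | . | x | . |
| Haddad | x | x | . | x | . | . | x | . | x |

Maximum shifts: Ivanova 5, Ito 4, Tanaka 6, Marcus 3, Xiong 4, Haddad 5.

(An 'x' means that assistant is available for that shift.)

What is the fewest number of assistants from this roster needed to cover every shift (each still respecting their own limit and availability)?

9 slots to fill and no one can take more than 6, so at least ⌈9/6⌉ = 2 assistants are needed.
Ivanova and Ito alone can cover everything: Wed-AM→Ito, Wed-PM→Ivanova, Thu-AM→Ivanova, Thu-PM→Ivanova, Fri-AM→Ito, Fri-PM→Ito, Sat-AM→Ivanova, Sat-PM→Ito, Sun-AM→Ivanova.

2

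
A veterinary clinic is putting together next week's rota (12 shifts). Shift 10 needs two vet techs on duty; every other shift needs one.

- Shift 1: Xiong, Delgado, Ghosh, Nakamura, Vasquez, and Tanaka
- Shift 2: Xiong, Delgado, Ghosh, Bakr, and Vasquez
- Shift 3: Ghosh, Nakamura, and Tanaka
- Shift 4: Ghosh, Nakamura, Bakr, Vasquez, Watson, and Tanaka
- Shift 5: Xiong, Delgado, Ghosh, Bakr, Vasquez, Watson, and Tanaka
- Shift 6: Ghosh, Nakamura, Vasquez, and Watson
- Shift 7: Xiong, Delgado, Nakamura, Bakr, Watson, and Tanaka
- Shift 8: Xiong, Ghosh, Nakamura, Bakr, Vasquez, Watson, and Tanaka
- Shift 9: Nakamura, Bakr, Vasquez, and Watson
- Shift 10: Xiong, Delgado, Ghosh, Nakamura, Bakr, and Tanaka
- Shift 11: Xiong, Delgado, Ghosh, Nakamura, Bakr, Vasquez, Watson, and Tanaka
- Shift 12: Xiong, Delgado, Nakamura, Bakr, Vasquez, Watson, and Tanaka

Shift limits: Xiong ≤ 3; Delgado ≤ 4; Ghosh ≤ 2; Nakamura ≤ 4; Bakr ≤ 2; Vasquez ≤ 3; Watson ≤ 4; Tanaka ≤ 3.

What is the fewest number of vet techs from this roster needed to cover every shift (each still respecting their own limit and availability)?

13 slots to fill and no one can take more than 4, so at least ⌈13/4⌉ = 4 vet techs are needed.
Xiong, Delgado, Ghosh, and Nakamura alone can cover everything: Shift 1→Delgado, Shift 2→Xiong, Shift 3→Ghosh, Shift 4→Ghosh, Shift 5→Xiong, Shift 6→Nakamura, Shift 7→Xiong, Shift 8→Nakamura, Shift 9→Nakamura, Shift 10→Delgado+Nakamura, Shift 11→Delgado, Shift 12→Delgado.

4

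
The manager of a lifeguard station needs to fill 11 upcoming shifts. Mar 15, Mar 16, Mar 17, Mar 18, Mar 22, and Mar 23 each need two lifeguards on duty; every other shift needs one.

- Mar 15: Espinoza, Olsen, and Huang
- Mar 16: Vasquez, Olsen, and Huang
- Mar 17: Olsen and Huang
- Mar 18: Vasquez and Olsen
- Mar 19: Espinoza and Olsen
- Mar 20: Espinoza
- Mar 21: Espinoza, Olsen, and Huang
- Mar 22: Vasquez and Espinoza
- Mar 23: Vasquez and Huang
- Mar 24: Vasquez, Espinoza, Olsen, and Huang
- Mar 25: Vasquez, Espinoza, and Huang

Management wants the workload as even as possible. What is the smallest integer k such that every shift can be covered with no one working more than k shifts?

5

With 4 lifeguards and 17 worker-slots to fill, someone must work at least ⌈17/4⌉ = 5 shifts, so k ≥ 5.
k = 5 works: Mar 15→Espinoza+Olsen, Mar 16→Vasquez+Olsen, Mar 17→Olsen+Huang, Mar 18→Vasquez+Olsen, Mar 19→Espinoza, Mar 20→Espinoza, Mar 21→Espinoza, Mar 22→Vasquez+Espinoza, Mar 23→Vasquez+Huang, Mar 24→Olsen, Mar 25→Vasquez.
Loads: Vasquez 5, Espinoza 5, Olsen 5, Huang 2 — all ≤ 5.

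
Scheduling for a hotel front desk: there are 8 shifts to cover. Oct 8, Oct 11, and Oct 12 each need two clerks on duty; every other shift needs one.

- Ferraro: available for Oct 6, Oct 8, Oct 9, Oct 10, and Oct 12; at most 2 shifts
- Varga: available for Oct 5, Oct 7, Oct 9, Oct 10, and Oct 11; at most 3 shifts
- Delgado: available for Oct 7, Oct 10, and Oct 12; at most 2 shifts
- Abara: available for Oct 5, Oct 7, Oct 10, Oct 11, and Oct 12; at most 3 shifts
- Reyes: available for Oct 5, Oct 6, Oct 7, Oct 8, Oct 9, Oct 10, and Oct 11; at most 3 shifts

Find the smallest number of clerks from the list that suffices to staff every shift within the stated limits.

11 slots to fill and no one can take more than 3, so at least ⌈11/3⌉ = 4 clerks are needed.
Ferraro, Varga, Abara, and Reyes alone can cover everything: Oct 5→Varga, Oct 6→Reyes, Oct 7→Varga, Oct 8→Ferraro+Reyes, Oct 9→Varga, Oct 10→Abara, Oct 11→Abara+Reyes, Oct 12→Ferraro+Abara.

4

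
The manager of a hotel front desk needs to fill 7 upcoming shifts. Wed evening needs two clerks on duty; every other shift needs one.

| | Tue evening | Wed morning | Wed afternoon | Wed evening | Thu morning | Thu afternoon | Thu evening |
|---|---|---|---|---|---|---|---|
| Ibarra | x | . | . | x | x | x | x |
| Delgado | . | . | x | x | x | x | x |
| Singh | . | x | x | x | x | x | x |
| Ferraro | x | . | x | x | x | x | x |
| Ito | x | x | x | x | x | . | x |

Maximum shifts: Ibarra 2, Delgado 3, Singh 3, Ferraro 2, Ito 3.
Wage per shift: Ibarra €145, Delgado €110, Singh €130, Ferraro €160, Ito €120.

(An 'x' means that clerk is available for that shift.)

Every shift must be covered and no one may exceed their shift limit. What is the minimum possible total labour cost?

Picking the cheapest available clerk for each shift independently would cost €910, but that ignores the shift limits.
An optimal schedule: Tue evening→Ito, Wed morning→Ito, Wed afternoon→Delgado, Wed evening→Ito+Singh, Thu morning→Delgado, Thu afternoon→Delgado, Thu evening→Singh.
Total: 120 + 120 + 110 + 120 + 130 + 110 + 110 + 130 = €950.

€950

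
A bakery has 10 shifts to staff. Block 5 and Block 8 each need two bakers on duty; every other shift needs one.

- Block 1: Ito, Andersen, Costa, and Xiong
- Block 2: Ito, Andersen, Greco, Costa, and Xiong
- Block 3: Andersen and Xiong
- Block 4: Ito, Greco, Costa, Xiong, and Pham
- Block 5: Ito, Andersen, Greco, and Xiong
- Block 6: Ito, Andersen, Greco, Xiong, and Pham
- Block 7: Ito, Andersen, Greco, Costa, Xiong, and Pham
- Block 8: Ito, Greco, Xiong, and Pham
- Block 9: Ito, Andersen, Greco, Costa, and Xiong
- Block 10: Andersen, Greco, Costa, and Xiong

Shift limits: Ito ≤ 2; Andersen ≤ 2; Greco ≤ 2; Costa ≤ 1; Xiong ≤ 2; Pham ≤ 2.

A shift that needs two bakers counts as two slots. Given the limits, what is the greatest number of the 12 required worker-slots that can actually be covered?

Total capacity across all bakers is 2+2+2+1+2+2 = 11, and 12 slots are needed, so at most 11 can be filled.
An assignment achieving 11: Block 1→Ito, Block 2→Costa, Block 3→Andersen, Block 4→Xiong, Block 5→Ito+Andersen, Block 6→Pham, Block 7→Pham, Block 8→Greco+Xiong, Block 10→Greco.
Loads: Ito 2/2, Andersen 2/2, Greco 2/2, Costa 1/1, Xiong 2/2, Pham 2/2.

11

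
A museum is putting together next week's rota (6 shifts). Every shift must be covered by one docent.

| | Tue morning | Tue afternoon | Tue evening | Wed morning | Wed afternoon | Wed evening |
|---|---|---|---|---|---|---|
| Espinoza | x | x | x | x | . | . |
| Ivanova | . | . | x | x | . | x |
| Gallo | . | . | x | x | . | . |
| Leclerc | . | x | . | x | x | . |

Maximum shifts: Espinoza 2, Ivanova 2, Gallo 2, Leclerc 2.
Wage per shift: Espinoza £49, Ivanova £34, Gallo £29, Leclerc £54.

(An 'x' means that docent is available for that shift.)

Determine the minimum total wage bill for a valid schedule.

Tue morning can only be covered by Espinoza, so that assignment is forced.
Wed afternoon can only be covered by Leclerc, so that assignment is forced.
Wed evening can only be covered by Ivanova, so that assignment is forced.
Picking the cheapest available docent for each shift independently would cost £244, and that bound is achievable.
An optimal schedule: Tue morning→Espinoza, Tue afternoon→Espinoza, Tue evening→Gallo, Wed morning→Gallo, Wed afternoon→Leclerc, Wed evening→Ivanova.
Total: 49 + 49 + 29 + 29 + 54 + 34 = £244.

£244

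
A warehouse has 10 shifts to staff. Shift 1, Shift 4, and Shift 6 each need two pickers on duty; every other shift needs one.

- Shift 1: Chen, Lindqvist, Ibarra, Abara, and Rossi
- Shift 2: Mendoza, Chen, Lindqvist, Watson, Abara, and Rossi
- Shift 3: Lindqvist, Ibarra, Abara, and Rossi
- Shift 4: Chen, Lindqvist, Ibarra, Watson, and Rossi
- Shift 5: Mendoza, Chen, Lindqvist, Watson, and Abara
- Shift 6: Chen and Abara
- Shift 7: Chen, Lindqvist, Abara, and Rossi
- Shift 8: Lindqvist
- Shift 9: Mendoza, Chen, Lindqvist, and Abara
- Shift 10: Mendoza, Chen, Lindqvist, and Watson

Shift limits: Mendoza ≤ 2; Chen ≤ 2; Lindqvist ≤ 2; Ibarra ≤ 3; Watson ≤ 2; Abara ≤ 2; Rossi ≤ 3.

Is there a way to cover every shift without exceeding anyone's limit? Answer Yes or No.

Yes

Shift 6 can only be covered by Chen and Abara, so that assignment is forced.
Shift 8 can only be covered by Lindqvist, so that assignment is forced.
One valid schedule: Shift 1→Ibarra+Abara, Shift 2→Watson, Shift 3→Lindqvist, Shift 4→Ibarra+Rossi, Shift 5→Watson, Shift 6→Chen+Abara, Shift 7→Chen, Shift 8→Lindqvist, Shift 9→Mendoza, Shift 10→Mendoza.
Loads: Mendoza 2/2, Chen 2/2, Lindqvist 2/2, Ibarra 2/3, Watson 2/2, Abara 2/2, Rossi 1/3 — all within limits.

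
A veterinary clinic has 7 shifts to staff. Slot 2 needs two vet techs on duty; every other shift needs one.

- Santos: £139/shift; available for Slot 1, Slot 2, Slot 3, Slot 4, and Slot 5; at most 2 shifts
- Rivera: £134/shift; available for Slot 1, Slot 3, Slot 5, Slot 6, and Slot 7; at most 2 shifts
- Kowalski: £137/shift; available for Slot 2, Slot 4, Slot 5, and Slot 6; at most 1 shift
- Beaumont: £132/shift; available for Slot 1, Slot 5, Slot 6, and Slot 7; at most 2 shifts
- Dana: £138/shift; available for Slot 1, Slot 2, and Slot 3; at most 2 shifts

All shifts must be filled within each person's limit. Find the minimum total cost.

Picking the cheapest available vet tech for each shift independently would cost £1074, but that ignores the shift limits.
An optimal schedule: Slot 1→Dana, Slot 2→Dana+Santos, Slot 3→Rivera, Slot 4→Kowalski, Slot 5→Rivera, Slot 6→Beaumont, Slot 7→Beaumont.
Total: 138 + 138 + 139 + 134 + 137 + 134 + 132 + 132 = £1084.

£1084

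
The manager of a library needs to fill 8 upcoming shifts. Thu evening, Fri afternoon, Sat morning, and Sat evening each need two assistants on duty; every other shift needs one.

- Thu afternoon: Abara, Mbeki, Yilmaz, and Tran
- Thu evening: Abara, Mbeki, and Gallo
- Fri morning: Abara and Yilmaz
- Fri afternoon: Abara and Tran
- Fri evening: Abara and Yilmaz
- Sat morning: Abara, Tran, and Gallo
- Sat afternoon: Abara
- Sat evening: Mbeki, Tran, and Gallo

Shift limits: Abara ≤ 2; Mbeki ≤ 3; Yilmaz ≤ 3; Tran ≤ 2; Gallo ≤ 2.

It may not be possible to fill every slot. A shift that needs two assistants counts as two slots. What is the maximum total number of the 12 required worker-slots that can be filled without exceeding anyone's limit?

11

Total capacity across all assistants is 2+3+3+2+2 = 12, and 12 slots are needed, so at most 12 can be filled.
An assignment achieving 11: Thu afternoon→Mbeki, Thu evening→Mbeki+Gallo, Fri morning→Yilmaz, Fri afternoon→Abara+Tran, Fri evening→Yilmaz, Sat morning→Tran+Gallo, Sat afternoon→Abara, Sat evening→Mbeki.
Loads: Abara 2/2, Mbeki 3/3, Yilmaz 2/3, Tran 2/2, Gallo 2/2.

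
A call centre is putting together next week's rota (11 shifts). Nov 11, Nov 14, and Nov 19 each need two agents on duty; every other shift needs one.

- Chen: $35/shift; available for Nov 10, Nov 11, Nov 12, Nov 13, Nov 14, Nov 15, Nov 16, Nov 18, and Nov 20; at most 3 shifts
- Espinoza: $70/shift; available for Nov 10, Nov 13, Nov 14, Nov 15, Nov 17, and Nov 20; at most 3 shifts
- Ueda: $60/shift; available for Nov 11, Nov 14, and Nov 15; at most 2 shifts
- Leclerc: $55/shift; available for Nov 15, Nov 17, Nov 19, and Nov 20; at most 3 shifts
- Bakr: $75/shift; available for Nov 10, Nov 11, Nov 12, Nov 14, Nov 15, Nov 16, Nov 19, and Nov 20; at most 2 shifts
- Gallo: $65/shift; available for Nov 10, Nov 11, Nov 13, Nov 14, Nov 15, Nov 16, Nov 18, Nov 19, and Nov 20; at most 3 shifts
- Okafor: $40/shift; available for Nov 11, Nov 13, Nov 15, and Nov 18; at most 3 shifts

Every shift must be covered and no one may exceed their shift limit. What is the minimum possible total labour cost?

Picking the cheapest available agent for each shift independently would cost $590, but that ignores the shift limits.
An optimal schedule: Nov 10→Gallo, Nov 11→Okafor+Ueda, Nov 12→Chen, Nov 13→Okafor, Nov 14→Ueda+Gallo, Nov 15→Okafor, Nov 16→Chen, Nov 17→Leclerc, Nov 18→Chen, Nov 19→Leclerc+Gallo, Nov 20→Leclerc.
Total: 65 + 40 + 60 + 35 + 40 + 60 + 65 + 40 + 35 + 55 + 35 + 55 + 65 + 55 = $705.

$705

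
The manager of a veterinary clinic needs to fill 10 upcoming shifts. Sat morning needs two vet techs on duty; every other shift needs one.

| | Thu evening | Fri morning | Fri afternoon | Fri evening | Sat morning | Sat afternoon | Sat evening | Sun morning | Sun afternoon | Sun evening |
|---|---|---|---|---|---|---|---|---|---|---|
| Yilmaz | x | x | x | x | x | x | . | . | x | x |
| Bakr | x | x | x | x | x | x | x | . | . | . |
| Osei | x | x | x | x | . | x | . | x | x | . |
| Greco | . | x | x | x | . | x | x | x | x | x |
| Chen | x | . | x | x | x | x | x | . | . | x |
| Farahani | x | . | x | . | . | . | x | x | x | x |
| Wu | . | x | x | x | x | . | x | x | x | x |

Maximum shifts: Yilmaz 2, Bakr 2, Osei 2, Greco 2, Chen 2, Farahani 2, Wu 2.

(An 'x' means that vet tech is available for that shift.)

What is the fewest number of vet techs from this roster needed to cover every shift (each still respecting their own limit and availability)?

6

11 slots to fill and no one can take more than 2, so at least ⌈11/2⌉ = 6 vet techs are needed.
Yilmaz, Bakr, Osei, Greco, Chen, and Farahani alone can cover everything: Thu evening→Chen, Fri morning→Yilmaz, Fri afternoon→Farahani, Fri evening→Greco, Sat morning→Yilmaz+Bakr, Sat afternoon→Chen, Sat evening→Bakr, Sun morning→Osei, Sun afternoon→Osei, Sun evening→Greco.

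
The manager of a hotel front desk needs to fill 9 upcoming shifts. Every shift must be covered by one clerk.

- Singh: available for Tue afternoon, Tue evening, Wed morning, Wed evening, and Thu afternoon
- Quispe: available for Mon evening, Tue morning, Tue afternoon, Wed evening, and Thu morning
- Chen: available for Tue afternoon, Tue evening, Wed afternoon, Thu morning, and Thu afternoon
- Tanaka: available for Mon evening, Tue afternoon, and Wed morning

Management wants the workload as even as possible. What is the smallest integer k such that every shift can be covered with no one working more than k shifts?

With 4 clerks and 9 worker-slots to fill, someone must work at least ⌈9/4⌉ = 3 shifts, so k ≥ 3.
k = 3 works: Mon evening→Quispe, Tue morning→Quispe, Tue afternoon→Chen, Tue evening→Singh, Wed morning→Singh, Wed afternoon→Chen, Wed evening→Singh, Thu morning→Quispe, Thu afternoon→Chen.
Loads: Singh 3, Quispe 3, Chen 3, Tanaka 0 — all ≤ 3.

3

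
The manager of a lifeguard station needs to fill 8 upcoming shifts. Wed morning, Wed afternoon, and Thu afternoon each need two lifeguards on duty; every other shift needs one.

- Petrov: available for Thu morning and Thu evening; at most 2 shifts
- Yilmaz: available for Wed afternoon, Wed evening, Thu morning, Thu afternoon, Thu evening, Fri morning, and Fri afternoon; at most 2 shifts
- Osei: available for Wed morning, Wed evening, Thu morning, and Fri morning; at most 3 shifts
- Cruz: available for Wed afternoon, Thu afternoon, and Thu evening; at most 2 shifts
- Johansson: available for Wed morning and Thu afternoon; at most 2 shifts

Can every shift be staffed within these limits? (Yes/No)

Wed morning can only be covered by Osei and Johansson, so that assignment is forced.
Wed afternoon can only be covered by Yilmaz and Cruz, so that assignment is forced.
Fri afternoon can only be covered by Yilmaz, so that assignment is forced.
One valid schedule: Wed morning→Osei+Johansson, Wed afternoon→Yilmaz+Cruz, Wed evening→Osei, Thu morning→Petrov, Thu afternoon→Cruz+Johansson, Thu evening→Petrov, Fri morning→Osei, Fri afternoon→Yilmaz.
Loads: Petrov 2/2, Yilmaz 2/2, Osei 3/3, Cruz 2/2, Johansson 2/2 — all within limits.

Yes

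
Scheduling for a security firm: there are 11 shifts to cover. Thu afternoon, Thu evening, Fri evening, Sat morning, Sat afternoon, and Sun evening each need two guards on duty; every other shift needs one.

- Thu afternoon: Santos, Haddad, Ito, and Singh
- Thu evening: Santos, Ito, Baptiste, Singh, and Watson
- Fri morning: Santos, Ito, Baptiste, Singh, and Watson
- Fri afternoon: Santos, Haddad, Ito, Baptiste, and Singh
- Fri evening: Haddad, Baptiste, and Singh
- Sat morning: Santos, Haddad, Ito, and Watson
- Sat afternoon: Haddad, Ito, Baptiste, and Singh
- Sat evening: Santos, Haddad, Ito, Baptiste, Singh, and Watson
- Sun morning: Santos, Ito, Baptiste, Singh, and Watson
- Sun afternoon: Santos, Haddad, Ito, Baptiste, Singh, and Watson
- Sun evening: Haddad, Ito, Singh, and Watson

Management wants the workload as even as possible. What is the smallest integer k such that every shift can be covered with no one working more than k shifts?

With 6 guards and 17 worker-slots to fill, someone must work at least ⌈17/6⌉ = 3 shifts, so k ≥ 3.
k = 3 works: Thu afternoon→Haddad+Ito, Thu evening→Singh+Watson, Fri morning→Santos, Fri afternoon→Santos, Fri evening→Haddad+Baptiste, Sat morning→Haddad+Ito, Sat afternoon→Ito+Baptiste, Sat evening→Baptiste, Sun morning→Santos, Sun afternoon→Singh, Sun evening→Singh+Watson.
Loads: Santos 3, Haddad 3, Ito 3, Baptiste 3, Singh 3, Watson 2 — all ≤ 3.

3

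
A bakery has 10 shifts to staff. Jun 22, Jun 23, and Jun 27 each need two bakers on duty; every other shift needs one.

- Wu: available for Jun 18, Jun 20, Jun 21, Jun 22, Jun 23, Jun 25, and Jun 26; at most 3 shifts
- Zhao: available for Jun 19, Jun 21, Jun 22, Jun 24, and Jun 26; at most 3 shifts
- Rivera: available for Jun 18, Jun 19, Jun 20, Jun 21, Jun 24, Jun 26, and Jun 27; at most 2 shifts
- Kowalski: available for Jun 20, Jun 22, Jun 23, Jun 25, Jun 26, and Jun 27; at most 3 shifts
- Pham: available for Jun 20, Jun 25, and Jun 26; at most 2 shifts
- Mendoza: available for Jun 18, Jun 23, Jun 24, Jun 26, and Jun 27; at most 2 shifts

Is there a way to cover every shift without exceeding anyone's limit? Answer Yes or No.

One valid schedule: Jun 18→Wu, Jun 19→Zhao, Jun 20→Rivera, Jun 21→Wu, Jun 22→Wu+Zhao, Jun 23→Kowalski+Mendoza, Jun 24→Zhao, Jun 25→Kowalski, Jun 26→Pham, Jun 27→Rivera+Kowalski.
Loads: Wu 3/3, Zhao 3/3, Rivera 2/2, Kowalski 3/3, Pham 1/2, Mendoza 1/2 — all within limits.

Yes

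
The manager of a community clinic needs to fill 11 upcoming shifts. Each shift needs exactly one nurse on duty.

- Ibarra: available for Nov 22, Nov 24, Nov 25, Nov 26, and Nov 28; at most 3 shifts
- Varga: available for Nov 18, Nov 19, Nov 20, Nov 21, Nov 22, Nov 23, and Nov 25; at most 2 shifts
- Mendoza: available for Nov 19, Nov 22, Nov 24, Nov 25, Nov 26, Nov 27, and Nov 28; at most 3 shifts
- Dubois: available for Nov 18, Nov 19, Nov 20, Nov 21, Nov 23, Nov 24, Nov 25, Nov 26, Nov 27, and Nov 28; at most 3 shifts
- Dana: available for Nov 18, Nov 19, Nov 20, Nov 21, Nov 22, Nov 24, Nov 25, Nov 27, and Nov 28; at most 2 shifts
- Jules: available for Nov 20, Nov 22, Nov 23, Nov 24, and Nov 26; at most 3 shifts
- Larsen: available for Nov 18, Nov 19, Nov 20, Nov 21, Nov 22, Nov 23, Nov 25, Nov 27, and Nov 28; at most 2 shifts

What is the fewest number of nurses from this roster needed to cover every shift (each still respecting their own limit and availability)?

11 slots to fill and no one can take more than 3, so at least ⌈11/3⌉ = 4 nurses are needed.
Ibarra, Varga, Mendoza, and Dubois alone can cover everything: Nov 18→Varga, Nov 19→Mendoza, Nov 20→Varga, Nov 21→Dubois, Nov 22→Ibarra, Nov 23→Dubois, Nov 24→Ibarra, Nov 25→Dubois, Nov 26→Ibarra, Nov 27→Mendoza, Nov 28→Mendoza.

4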